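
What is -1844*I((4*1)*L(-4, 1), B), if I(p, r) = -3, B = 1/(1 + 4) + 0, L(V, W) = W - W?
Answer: 5532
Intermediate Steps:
L(V, W) = 0
B = 1/5 (B = 1/5 + 0 = 1/5 ≈ 0.20000)
-1844*I((4*1)*L(-4, 1), B) = -1844*(-3) = 5532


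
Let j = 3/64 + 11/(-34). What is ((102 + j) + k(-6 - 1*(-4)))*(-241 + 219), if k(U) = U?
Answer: -1193489/544 ≈ -2193.9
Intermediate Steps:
j = -301/1088 (j = 3*(1/64) + 11*(-1/34) = 3/64 - 11/34 = -301/1088 ≈ -0.27665)
((102 + j) + k(-6 - 1*(-4)))*(-241 + 219) = ((102 - 301/1088) + (-6 - 1*(-4)))*(-241 + 219) = (110675/1088 + (-6 + 4))*(-22) = (110675/1088 - 2)*(-22) = (108499/1088)*(-22) = -1193489/544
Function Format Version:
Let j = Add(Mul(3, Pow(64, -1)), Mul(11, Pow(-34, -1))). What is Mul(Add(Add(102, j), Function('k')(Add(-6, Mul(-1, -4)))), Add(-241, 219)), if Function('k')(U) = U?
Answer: Rational(-1193489, 544) ≈ -2193.9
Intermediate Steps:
j = Rational(-301, 1088) (j = Add(Mul(3, Rational(1, 64)), Mul(11, Rational(-1, 34))) = Add(Rational(3, 64), Rational(-11, 34)) = Rational(-301, 1088) ≈ -0.27665)
Mul(Add(Add(102, j), Function('k')(Add(-6, Mul(-1, -4)))), Add(-241, 219)) = Mul(Add(Add(102, Rational(-301, 1088)), Add(-6, Mul(-1, -4))), Add(-241, 219)) = Mul(Add(Rational(110675, 1088), Add(-6, 4)), -22) = Mul(Add(Rational(110675, 1088), -2), -22) = Mul(Rational(108499, 1088), -22) = Rational(-1193489, 544)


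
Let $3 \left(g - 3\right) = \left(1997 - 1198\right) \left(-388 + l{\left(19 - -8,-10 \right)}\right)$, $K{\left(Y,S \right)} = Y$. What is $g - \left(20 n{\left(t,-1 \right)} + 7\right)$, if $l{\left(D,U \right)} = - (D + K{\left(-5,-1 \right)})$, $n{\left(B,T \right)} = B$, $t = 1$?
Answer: $- \frac{327662}{3} \approx -1.0922 \cdot 10^{5}$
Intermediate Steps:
$l{\left(D,U \right)} = 5 - D$ ($l{\left(D,U \right)} = - (D - 5) = - (-5 + D) = 5 - D$)
$g = - \frac{327581}{3}$ ($g = 3 + \frac{\left(1997 - 1198\right) \left(-388 - \left(14 + 8\right)\right)}{3} = 3 + \frac{799 \left(-388 + \left(5 - \left(19 + 8\right)\right)\right)}{3} = 3 + \frac{799 \left(-388 + \left(5 - 27\right)\right)}{3} = 3 + \frac{799 \left(-388 - 22\right)}{3} = 3 + \frac{799 \left(-410\right)}{3} = 3 + \frac{1}{3} \left(-327590\right) = 3 - \frac{327590}{3} = - \frac{327581}{3} \approx -1.0919 \cdot 10^{5}$)
$g - \left(20 n{\left(t,-1 \right)} + 7\right) = - \frac{327581}{3} - \left(20 \cdot 1 + 7\right) = - \frac{327581}{3} - \left(20 + 7\right) = - \frac{327581}{3} - 27 = - \frac{327662}{3}$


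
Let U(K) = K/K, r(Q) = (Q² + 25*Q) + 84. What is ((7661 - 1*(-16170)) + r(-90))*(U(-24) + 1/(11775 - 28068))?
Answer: 484931380/16293 ≈ 29763.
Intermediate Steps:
r(Q) = 84 + Q² + 25*Q
U(K) = 1
((7661 - 1*(-16170)) + r(-90))*(U(-24) + 1/(11775 - 28068)) = ((7661 - 1*(-16170)) + (84 + (-90)² + 25*(-90)))*(1 + 1/(11775 - 28068)) = ((7661 + 16170) + (84 + 8100 - 2250))*(1 + 1/(-16293)) = (23831 + 5934)*(1 - 1/16293) = 29765*(16292/16293) = 484931380/16293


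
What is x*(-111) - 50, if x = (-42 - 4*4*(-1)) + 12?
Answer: 1504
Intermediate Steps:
x = -14 (x = (-42 - 16*(-1)) + 12 = (-42 + 16) + 12 = -26 + 12 = -14)
x*(-111) - 50 = -14*(-111) - 50 = 1554 - 50 = 1504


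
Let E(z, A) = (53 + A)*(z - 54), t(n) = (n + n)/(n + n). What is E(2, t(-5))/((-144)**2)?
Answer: -13/96 ≈ -0.13542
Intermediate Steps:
t(n) = 1 (t(n) = (2*n)/((2*n)) = (2*n)*(1/(2*n)) = 1)
E(z, A) = (-54 + z)*(53 + A) (E(z, A) = (53 + A)*(-54 + z) = (-54 + z)*(53 + A))
E(2, t(-5))/((-144)**2) = (-2862 - 54*1 + 53*2 + 1*2)/((-144)**2) = (-2862 - 54 + 106 + 2)/20736 = -2808*1/20736 = -13/96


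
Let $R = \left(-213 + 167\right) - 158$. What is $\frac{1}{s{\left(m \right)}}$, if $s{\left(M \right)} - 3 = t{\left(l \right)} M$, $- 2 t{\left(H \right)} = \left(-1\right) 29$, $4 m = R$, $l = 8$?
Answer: $- \frac{2}{1473} \approx -0.0013578$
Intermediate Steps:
$R = -204$ ($R = -46 - 158 = -204$)
$m = -51$ ($m = \frac{1}{4} \left(-204\right) = -51$)
$t{\left(H \right)} = \frac{29}{2}$ ($t{\left(H \right)} = - \frac{\left(-1\right) 29}{2} = \left(- \frac{1}{2}\right) \left(-29\right) = \frac{29}{2}$)
$s{\left(M \right)} = 3 + \frac{29 M}{2}$
$\frac{1}{s{\left(m \right)}} = \frac{1}{3 + \frac{29}{2} \left(-51\right)} = \frac{1}{3 - \frac{1479}{2}} = \frac{1}{- \frac{1473}{2}} = - \frac{2}{1473}$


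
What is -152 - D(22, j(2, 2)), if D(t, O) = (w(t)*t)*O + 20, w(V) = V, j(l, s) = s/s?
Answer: -656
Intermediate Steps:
j(l, s) = 1
D(t, O) = 20 + O*t² (D(t, O) = (t*t)*O + 20 = t²*O + 20 = O*t² + 20 = 20 + O*t²)
-152 - D(22, j(2, 2)) = -152 - (20 + 1*22²) = -152 - (20 + 1*484) = -152 - (20 + 484) = -152 - 1*504 = -152 - 504 = -656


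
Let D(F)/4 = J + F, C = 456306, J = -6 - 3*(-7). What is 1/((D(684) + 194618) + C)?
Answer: 1/653720 ≈ 1.5297e-6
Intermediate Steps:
J = 15 (J = -6 + 21 = 15)
D(F) = 60 + 4*F (D(F) = 4*(15 + F) = 60 + 4*F)
1/((D(684) + 194618) + C) = 1/(((60 + 4*684) + 194618) + 456306) = 1/(((60 + 2736) + 194618) + 456306) = 1/((2796 + 194618) + 456306) = 1/(197414 + 456306) = 1/653720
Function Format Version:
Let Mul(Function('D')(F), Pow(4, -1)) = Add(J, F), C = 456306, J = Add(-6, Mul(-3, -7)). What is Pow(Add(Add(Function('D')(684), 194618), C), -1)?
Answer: Rational(1, 653720) ≈ 1.5297e-6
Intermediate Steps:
J = 15 (J = Add(-6, 21) = 15)
Function('D')(F) = Add(60, Mul(4, F)) (Function('D')(F) = Mul(4, Add(15, F)) = Add(60, Mul(4, F)))
Pow(Add(Add(Function('D')(684), 194618), C), -1) = Pow(Add(Add(Add(60, Mul(4, 684)), 194618), 456306), -1) = Pow(Add(Add(Add(60, 2736), 194618), 456306), -1) = Pow(Add(Add(2796, 194618), 456306), -1) = Pow(Add(197414, 456306), -1) = Pow(653720, -1) = Rational(1, 653720)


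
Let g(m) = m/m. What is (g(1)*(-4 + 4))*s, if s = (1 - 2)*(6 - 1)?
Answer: 0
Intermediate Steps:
s = -5 (s = -1*5 = -5)
g(m) = 1
(g(1)*(-4 + 4))*s = (1*(-4 + 4))*(-5) = (1*0)*(-5) = 0*(-5) = 0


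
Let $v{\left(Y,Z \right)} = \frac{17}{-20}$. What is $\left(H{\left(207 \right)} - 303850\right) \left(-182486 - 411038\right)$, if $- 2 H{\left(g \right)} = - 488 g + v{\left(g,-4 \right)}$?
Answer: $\frac{1503643049603}{10} \approx 1.5036 \cdot 10^{11}$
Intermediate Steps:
$v{\left(Y,Z \right)} = - \frac{17}{20}$ ($v{\left(Y,Z \right)} = 17 \left(- \frac{1}{20}\right) = - \frac{17}{20}$)
$H{\left(g \right)} = \frac{17}{40} + 244 g$ ($H{\left(g \right)} = - \frac{- 488 g - \frac{17}{20}}{2} = - \frac{- \frac{17}{20} - 488 g}{2} = \frac{17}{40} + 244 g$)
$\left(H{\left(207 \right)} - 303850\right) \left(-182486 - 411038\right) = \left(\left(\frac{17}{40} + 244 \cdot 207\right) - 303850\right) \left(-182486 - 411038\right) = \left(\left(\frac{17}{40} + 50508\right) - 303850\right) \left(-593524\right) = \left(\frac{2020337}{40} - 303850\right) \left(-593524\right) = \left(- \frac{10133663}{40}\right) \left(-593524\right) = \frac{1503643049603}{10}$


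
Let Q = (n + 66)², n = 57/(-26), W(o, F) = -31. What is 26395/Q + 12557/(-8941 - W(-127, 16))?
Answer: 13824546187/2724758190 ≈ 5.0737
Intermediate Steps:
n = -57/26 (n = 57*(-1/26) = -57/26 ≈ -2.1923)
Q = 2752281/676 (Q = (-57/26 + 66)² = (1659/26)² = 2752281/676 ≈ 4071.4)
26395/Q + 12557/(-8941 - W(-127, 16)) = 26395/(2752281/676) + 12557/(-8941 - 1*(-31)) = 26395*(676/2752281) + 12557/(-8941 + 31) = 17843020/2752281 + 12557/(-8910) = 17843020/2752281 + 12557*(-1/8910) = 17843020/2752281 - 12557/8910 = 13824546187/2724758190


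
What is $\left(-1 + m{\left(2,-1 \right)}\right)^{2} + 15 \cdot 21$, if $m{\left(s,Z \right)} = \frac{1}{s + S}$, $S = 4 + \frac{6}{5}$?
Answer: $\frac{409201}{1296} \approx 315.74$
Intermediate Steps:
$S = \frac{26}{5}$ ($S = 4 + 6 \cdot \frac{1}{5} = 4 + \frac{6}{5} = \frac{26}{5} \approx 5.2$)
$m{\left(s,Z \right)} = \frac{1}{\frac{26}{5} + s}$ ($m{\left(s,Z \right)} = \frac{1}{s + \frac{26}{5}} = \frac{1}{\frac{26}{5} + s}$)
$\left(-1 + m{\left(2,-1 \right)}\right)^{2} + 15 \cdot 21 = \left(-1 + \frac{5}{26 + 5 \cdot 2}\right)^{2} + 15 \cdot 21 = \left(-1 + \frac{5}{26 + 10}\right)^{2} + 315 = \left(-1 + \frac{5}{36}\right)^{2} + 315 = \left(- \frac{31}{36}\right)^{2} + 315 = \frac{961}{1296} + 315 = \frac{409201}{1296}$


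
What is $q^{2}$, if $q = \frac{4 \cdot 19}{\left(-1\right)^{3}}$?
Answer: $5776$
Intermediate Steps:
$q = -76$ ($q = \frac{76}{-1} = 76 \left(-1\right) = -76$)
$q^{2} = \left(-76\right)^{2} = 5776$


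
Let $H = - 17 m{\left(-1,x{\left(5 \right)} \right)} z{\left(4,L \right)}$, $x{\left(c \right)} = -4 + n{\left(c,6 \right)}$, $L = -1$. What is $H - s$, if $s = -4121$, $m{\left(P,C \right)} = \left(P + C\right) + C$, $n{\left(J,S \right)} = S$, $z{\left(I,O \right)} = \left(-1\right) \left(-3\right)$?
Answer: $3968$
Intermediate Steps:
$z{\left(I,O \right)} = 3$
$x{\left(c \right)} = 2$ ($x{\left(c \right)} = -4 + 6 = 2$)
$m{\left(P,C \right)} = P + 2 C$ ($m{\left(P,C \right)} = \left(C + P\right) + C = P + 2 C$)
$H = -153$ ($H = - 17 \left(-1 + 2 \cdot 2\right) 3 = - 17 \left(-1 + 4\right) 3 = \left(-17\right) 3 \cdot 3 = \left(-51\right) 3 = -153$)
$H - s = -153 - -4121 = -153 + 4121 = 3968$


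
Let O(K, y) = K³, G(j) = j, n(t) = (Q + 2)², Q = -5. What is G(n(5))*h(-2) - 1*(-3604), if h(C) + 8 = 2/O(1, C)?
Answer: 3550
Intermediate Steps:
n(t) = 9 (n(t) = (-5 + 2)² = (-3)² = 9)
h(C) = -6 (h(C) = -8 + 2/(1³) = -8 + 2/1 = -8 + 2*1 = -8 + 2 = -6)
G(n(5))*h(-2) - 1*(-3604) = 9*(-6) - 1*(-3604) = -54 + 3604 = 3550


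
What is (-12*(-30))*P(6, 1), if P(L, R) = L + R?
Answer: 2520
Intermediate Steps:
(-12*(-30))*P(6, 1) = (-12*(-30))*(6 + 1) = 360*7 = 2520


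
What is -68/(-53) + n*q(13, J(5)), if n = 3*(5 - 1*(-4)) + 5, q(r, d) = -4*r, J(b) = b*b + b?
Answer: -88124/53 ≈ -1662.7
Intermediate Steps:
J(b) = b + b² (J(b) = b² + b = b + b²)
n = 32 (n = 3*(5 + 4) + 5 = 3*9 + 5 = 27 + 5 = 32)
-68/(-53) + n*q(13, J(5)) = -68/(-53) + 32*(-4*13) = -68*(-1/53) + 32*(-52) = 68/53 - 1664 = -88124/53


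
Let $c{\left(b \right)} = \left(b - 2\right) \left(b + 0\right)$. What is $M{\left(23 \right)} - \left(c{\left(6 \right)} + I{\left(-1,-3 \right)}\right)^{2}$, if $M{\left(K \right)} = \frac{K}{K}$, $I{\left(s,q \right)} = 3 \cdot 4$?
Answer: $-1295$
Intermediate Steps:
$c{\left(b \right)} = b \left(-2 + b\right)$ ($c{\left(b \right)} = \left(-2 + b\right) b = b \left(-2 + b\right)$)
$I{\left(s,q \right)} = 12$
$M{\left(K \right)} = 1$
$M{\left(23 \right)} - \left(c{\left(6 \right)} + I{\left(-1,-3 \right)}\right)^{2} = 1 - \left(6 \left(-2 + 6\right) + 12\right)^{2} = 1 - \left(6 \cdot 4 + 12\right)^{2} = 1 - \left(24 + 12\right)^{2} = 1 - 36^{2} = 1 - 1296 = -1295$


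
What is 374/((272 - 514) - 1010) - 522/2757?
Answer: -280777/575294 ≈ -0.48806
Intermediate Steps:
374/((272 - 514) - 1010) - 522/2757 = 374/(-242 - 1010) - 522*1/2757 = 374/(-1252) - 174/919 = 374*(-1/1252) - 174/919 = -187/626 - 174/919 = -280777/575294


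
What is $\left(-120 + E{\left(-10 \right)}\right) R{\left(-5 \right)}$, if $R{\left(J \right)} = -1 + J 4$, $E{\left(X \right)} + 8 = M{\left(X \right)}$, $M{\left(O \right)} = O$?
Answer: $2898$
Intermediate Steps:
$E{\left(X \right)} = -8 + X$
$R{\left(J \right)} = -1 + 4 J$
$\left(-120 + E{\left(-10 \right)}\right) R{\left(-5 \right)} = \left(-120 - 18\right) \left(-1 + 4 \left(-5\right)\right) = \left(-120 - 18\right) \left(-1 - 20\right) = \left(-138\right) \left(-21\right) = 2898$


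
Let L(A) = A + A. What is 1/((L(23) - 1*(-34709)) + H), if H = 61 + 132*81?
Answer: 1/45508 ≈ 2.1974e-5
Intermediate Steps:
L(A) = 2*A
H = 10753 (H = 61 + 10692 = 10753)
1/((L(23) - 1*(-34709)) + H) = 1/((2*23 - 1*(-34709)) + 10753) = 1/((46 + 34709) + 10753) = 1/(34755 + 10753) = 1/45508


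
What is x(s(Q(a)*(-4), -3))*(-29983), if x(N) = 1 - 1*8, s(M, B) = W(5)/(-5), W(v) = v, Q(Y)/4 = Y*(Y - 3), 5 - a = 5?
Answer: 209881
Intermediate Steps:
a = 0 (a = 5 - 1*5 = 5 - 5 = 0)
Q(Y) = 4*Y*(-3 + Y) (Q(Y) = 4*(Y*(Y - 3)) = 4*(Y*(-3 + Y)) = 4*Y*(-3 + Y))
s(M, B) = -1 (s(M, B) = 5/(-5) = 5*(-⅕) = -1)
x(N) = -7 (x(N) = 1 - 8 = -7)
x(s(Q(a)*(-4), -3))*(-29983) = -7*(-29983) = 209881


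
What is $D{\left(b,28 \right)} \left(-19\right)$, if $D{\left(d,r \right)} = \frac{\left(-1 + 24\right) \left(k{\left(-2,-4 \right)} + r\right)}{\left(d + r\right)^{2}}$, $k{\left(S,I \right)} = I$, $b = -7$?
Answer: $- \frac{3496}{147} \approx -23.782$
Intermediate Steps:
$D{\left(d,r \right)} = \frac{-92 + 23 r}{\left(d + r\right)^{2}}$ ($D{\left(d,r \right)} = \frac{\left(-1 + 24\right) \left(-4 + r\right)}{\left(d + r\right)^{2}} = \frac{23 \left(-4 + r\right)}{\left(d + r\right)^{2}} = \frac{-92 + 23 r}{\left(d + r\right)^{2}}$)
$D{\left(b,28 \right)} \left(-19\right) = \frac{23 \left(-4 + 28\right)}{\left(-7 + 28\right)^{2}} \left(-19\right) = 23 \cdot \frac{1}{441} \cdot 24 \left(-19\right) = \frac{184}{147} \left(-19\right) = - \frac{3496}{147}$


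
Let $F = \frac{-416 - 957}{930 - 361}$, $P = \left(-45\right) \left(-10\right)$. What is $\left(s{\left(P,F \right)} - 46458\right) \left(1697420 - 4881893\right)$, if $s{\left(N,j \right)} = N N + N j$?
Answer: $- \frac{280775137264704}{569} \approx -4.9345 \cdot 10^{11}$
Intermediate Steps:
$P = 450$
$F = - \frac{1373}{569} \approx -2.413$
$s{\left(N,j \right)} = N^{2} + N j$
$\left(s{\left(P,F \right)} - 46458\right) \left(1697420 - 4881893\right) = \left(450 \left(450 - \frac{1373}{569}\right) - 46458\right) \left(1697420 - 4881893\right) = \left(450 \cdot \frac{254677}{569} - 46458\right) \left(1697420 - 4881893\right) = \left(\frac{114604650}{569} - 46458\right) \left(-3184473\right) = \frac{88170048}{569} \left(-3184473\right) = - \frac{280775137264704}{569}$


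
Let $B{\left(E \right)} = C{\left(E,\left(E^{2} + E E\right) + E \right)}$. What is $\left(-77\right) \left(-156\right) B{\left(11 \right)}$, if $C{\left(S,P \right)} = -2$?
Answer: $-24024$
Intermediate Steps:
$B{\left(E \right)} = -2$
$\left(-77\right) \left(-156\right) B{\left(11 \right)} = \left(-77\right) \left(-156\right) \left(-2\right) = 12012 \left(-2\right) = -24024$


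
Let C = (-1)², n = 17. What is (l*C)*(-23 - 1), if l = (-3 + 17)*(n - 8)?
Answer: -3024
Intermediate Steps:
l = 126 (l = (-3 + 17)*(17 - 8) = 14*9 = 126)
C = 1
(l*C)*(-23 - 1) = (126*1)*(-23 - 1) = 126*(-24) = -3024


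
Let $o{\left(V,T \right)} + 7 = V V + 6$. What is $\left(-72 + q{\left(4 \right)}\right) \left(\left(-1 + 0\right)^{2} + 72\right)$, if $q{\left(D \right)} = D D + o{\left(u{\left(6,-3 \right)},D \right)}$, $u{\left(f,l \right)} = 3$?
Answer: $-3504$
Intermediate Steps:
$o{\left(V,T \right)} = -1 + V^{2}$ ($o{\left(V,T \right)} = -7 + \left(V V + 6\right) = -7 + \left(V^{2} + 6\right) = -7 + \left(6 + V^{2}\right) = -1 + V^{2}$)
$q{\left(D \right)} = 8 + D^{2}$ ($q{\left(D \right)} = D D - \left(1 - 3^{2}\right) = D^{2} + \left(-1 + 9\right) = D^{2} + 8 = 8 + D^{2}$)
$\left(-72 + q{\left(4 \right)}\right) \left(\left(-1 + 0\right)^{2} + 72\right) = \left(-72 + \left(8 + 4^{2}\right)\right) \left(\left(-1 + 0\right)^{2} + 72\right) = \left(-72 + \left(8 + 16\right)\right) \left(\left(-1\right)^{2} + 72\right) = \left(-72 + 24\right) \left(1 + 72\right) = \left(-48\right) 73 = -3504$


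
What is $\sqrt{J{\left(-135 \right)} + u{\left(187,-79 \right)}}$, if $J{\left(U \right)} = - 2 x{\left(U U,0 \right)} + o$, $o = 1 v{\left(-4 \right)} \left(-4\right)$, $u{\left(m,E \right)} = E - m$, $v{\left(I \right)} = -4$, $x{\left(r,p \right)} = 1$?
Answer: $6 i \sqrt{7} \approx 15.875 i$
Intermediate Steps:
$o = 16$ ($o = 1 \left(-4\right) \left(-4\right) = \left(-4\right) \left(-4\right) = 16$)
$J{\left(U \right)} = 14$ ($J{\left(U \right)} = \left(-2\right) 1 + 16 = -2 + 16 = 14$)
$\sqrt{J{\left(-135 \right)} + u{\left(187,-79 \right)}} = \sqrt{14 - 266} = \sqrt{-252} = 6 i \sqrt{7}$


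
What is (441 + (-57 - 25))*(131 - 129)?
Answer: 718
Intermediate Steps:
(441 + (-57 - 25))*(131 - 129) = (441 - 82)*2 = 359*2 = 718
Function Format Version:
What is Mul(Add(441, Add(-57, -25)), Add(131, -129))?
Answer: 718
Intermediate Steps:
Mul(Add(441, Add(-57, -25)), Add(131, -129)) = Mul(Add(441, -82), 2) = Mul(359, 2) = 718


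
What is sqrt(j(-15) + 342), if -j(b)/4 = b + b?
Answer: sqrt(462) ≈ 21.494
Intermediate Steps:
j(b) = -8*b (j(b) = -4*(b + b) = -8*b)
sqrt(j(-15) + 342) = sqrt(-8*(-15) + 342) = sqrt(120 + 342) = sqrt(462)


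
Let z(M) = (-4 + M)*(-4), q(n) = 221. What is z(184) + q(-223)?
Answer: -499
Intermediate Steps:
z(M) = 16 - 4*M
z(184) + q(-223) = (16 - 4*184) + 221 = (16 - 736) + 221 = -720 + 221 = -499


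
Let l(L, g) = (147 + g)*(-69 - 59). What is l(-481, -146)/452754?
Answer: -64/226377 ≈ -0.00028271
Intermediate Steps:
l(L, g) = -18816 - 128*g (l(L, g) = (147 + g)*(-128) = -18816 - 128*g)
l(-481, -146)/452754 = (-18816 - 128*(-146))/452754 = (-18816 + 18688)*(1/452754) = -128*1/452754 = -64/226377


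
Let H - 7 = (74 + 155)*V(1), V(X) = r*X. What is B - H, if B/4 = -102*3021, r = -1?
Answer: -1232346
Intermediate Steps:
V(X) = -X
B = -1232568 (B = 4*(-102*3021) = 4*(-308142) = -1232568)
H = -222 (H = 7 + (74 + 155)*(-1*1) = 7 + 229*(-1) = 7 - 229 = -222)
B - H = -1232568 - 1*(-222) = -1232568 + 222 = -1232346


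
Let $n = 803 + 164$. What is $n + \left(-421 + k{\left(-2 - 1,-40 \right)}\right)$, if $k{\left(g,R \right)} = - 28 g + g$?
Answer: $627$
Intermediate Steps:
$k{\left(g,R \right)} = - 27 g$
$n = 967$
$n + \left(-421 + k{\left(-2 - 1,-40 \right)}\right) = 967 - \left(421 + 27 \left(-2 - 1\right)\right) = 967 - 340 = 627$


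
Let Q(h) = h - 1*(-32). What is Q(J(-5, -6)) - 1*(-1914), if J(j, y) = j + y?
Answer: 1935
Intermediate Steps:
Q(h) = 32 + h (Q(h) = h + 32 = 32 + h)
Q(J(-5, -6)) - 1*(-1914) = (32 + (-5 - 6)) - 1*(-1914) = (32 - 11) + 1914 = 21 + 1914 = 1935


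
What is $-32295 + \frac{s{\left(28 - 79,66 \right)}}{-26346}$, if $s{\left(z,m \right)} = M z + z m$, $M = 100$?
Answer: $- \frac{141805934}{4391} \approx -32295.0$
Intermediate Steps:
$s{\left(z,m \right)} = 100 z + m z$ ($s{\left(z,m \right)} = 100 z + z m = 100 z + m z$)
$-32295 + \frac{s{\left(28 - 79,66 \right)}}{-26346} = -32295 + \frac{\left(28 - 79\right) \left(100 + 66\right)}{-26346} = -32295 + \left(28 - 79\right) 166 \left(- \frac{1}{26346}\right) = -32295 + \left(-51\right) 166 \left(- \frac{1}{26346}\right) = -32295 - - \frac{1411}{4391} = -32295 + \frac{1411}{4391} = - \frac{141805934}{4391}$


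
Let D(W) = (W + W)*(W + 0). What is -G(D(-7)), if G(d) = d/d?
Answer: -1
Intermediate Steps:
D(W) = 2*W² (D(W) = (2*W)*W = 2*W²)
G(d) = 1
-G(D(-7)) = -1*1 = -1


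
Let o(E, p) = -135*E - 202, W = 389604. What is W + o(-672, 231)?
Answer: 480122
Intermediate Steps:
o(E, p) = -202 - 135*E
W + o(-672, 231) = 389604 + (-202 - 135*(-672)) = 389604 + (-202 + 90720) = 389604 + 90518 = 480122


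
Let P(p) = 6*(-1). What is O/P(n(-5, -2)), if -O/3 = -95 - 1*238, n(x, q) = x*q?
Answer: -333/2 ≈ -166.50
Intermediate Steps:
n(x, q) = q*x
P(p) = -6
O = 999 (O = -3*(-95 - 1*238) = -3*(-95 - 238) = -3*(-333) = 999)
O/P(n(-5, -2)) = 999/(-6) = 999*(-⅙) = -333/2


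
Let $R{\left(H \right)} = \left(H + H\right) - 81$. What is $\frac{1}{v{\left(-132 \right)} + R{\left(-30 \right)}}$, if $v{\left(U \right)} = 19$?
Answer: $- \frac{1}{122} \approx -0.0081967$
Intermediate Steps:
$R{\left(H \right)} = -81 + 2 H$ ($R{\left(H \right)} = 2 H - 81 = -81 + 2 H$)
$\frac{1}{v{\left(-132 \right)} + R{\left(-30 \right)}} = \frac{1}{19 + \left(-81 + 2 \left(-30\right)\right)} = \frac{1}{19 - 141} = \frac{1}{-122} = - \frac{1}{122}$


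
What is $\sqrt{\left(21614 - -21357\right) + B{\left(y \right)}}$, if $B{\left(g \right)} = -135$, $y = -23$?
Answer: $2 \sqrt{10709} \approx 206.97$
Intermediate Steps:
$\sqrt{\left(21614 - -21357\right) + B{\left(y \right)}} = \sqrt{\left(21614 - -21357\right) - 135} = \sqrt{\left(21614 + 21357\right) - 135} = \sqrt{42971 - 135} = \sqrt{42836} = 2 \sqrt{10709}$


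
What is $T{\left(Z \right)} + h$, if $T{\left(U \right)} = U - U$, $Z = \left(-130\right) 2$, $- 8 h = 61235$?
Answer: $- \frac{61235}{8} \approx -7654.4$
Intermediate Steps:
$h = - \frac{61235}{8}$ ($h = \left(- \frac{1}{8}\right) 61235 = - \frac{61235}{8} \approx -7654.4$)
$Z = -260$
$T{\left(U \right)} = 0$
$T{\left(Z \right)} + h = 0 - \frac{61235}{8} = - \frac{61235}{8}$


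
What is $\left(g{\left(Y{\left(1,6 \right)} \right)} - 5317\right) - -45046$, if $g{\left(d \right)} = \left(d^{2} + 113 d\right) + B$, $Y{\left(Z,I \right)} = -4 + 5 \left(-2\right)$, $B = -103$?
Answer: $38240$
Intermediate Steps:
$Y{\left(Z,I \right)} = -14$ ($Y{\left(Z,I \right)} = -4 - 10 = -14$)
$g{\left(d \right)} = -103 + d^{2} + 113 d$ ($g{\left(d \right)} = \left(d^{2} + 113 d\right) - 103 = -103 + d^{2} + 113 d$)
$\left(g{\left(Y{\left(1,6 \right)} \right)} - 5317\right) - -45046 = \left(\left(-103 + \left(-14\right)^{2} + 113 \left(-14\right)\right) - 5317\right) - -45046 = \left(\left(-103 + 196 - 1582\right) - 5317\right) + 45046 = \left(-1489 - 5317\right) + 45046 = -6806 + 45046 = 38240$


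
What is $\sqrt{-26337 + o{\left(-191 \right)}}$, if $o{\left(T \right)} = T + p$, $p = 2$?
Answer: $i \sqrt{26526} \approx 162.87 i$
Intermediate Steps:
$o{\left(T \right)} = 2 + T$ ($o{\left(T \right)} = T + 2 = 2 + T$)
$\sqrt{-26337 + o{\left(-191 \right)}} = \sqrt{-26337 + \left(2 - 191\right)} = \sqrt{-26337 - 189} = \sqrt{-26526} = i \sqrt{26526}$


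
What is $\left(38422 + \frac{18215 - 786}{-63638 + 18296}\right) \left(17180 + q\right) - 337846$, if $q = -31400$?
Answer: $- \frac{1377120221124}{2519} \approx -5.4669 \cdot 10^{8}$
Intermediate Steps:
$\left(38422 + \frac{18215 - 786}{-63638 + 18296}\right) \left(17180 + q\right) - 337846 = \left(38422 + \frac{18215 - 786}{-63638 + 18296}\right) \left(17180 - 31400\right) - 337846 = \left(38422 + \frac{17429}{-45342}\right) \left(-14220\right) - 337846 = \left(38422 + 17429 \left(- \frac{1}{45342}\right)\right) \left(-14220\right) - 337846 = \left(38422 - \frac{17429}{45342}\right) \left(-14220\right) - 337846 = \frac{1742112895}{45342} \left(-14220\right) - 337846 = - \frac{1376269187050}{2519} - 337846 = - \frac{1377120221124}{2519}$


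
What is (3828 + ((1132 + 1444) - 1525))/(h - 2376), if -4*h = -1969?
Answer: -19516/7535 ≈ -2.5900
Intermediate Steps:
h = 1969/4 (h = -¼*(-1969) = 1969/4 ≈ 492.25)
(3828 + ((1132 + 1444) - 1525))/(h - 2376) = (3828 + ((1132 + 1444) - 1525))/(1969/4 - 2376) = (3828 + (2576 - 1525))/(-7535/4) = (3828 + 1051)*(-4/7535) = 4879*(-4/7535) = -19516/7535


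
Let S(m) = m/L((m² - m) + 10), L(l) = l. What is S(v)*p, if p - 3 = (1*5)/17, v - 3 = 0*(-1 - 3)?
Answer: 21/34 ≈ 0.61765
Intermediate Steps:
v = 3 (v = 3 + 0*(-1 - 3) = 3 + 0*(-4) = 3 + 0 = 3)
S(m) = m/(10 + m² - m) (S(m) = m/((m² - m) + 10) = m/(10 + m² - m))
p = 56/17 (p = 3 + (1*5)/17 = 3 + 5*(1/17) = 3 + 5/17 = 56/17 ≈ 3.2941)
S(v)*p = (3/(10 + 3² - 1*3))*(56/17) = (3/(10 + 9 - 3))*(56/17) = (3/16)*(56/17) = 21/34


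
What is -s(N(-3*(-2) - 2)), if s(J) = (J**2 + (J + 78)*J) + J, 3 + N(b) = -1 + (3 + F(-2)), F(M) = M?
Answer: 219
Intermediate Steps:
N(b) = -3 (N(b) = -3 + (-1 + (3 - 2)) = -3 + (-1 + 1) = -3 + 0 = -3)
s(J) = J + J**2 + J*(78 + J) (s(J) = (J**2 + (78 + J)*J) + J = (J**2 + J*(78 + J)) + J = J + J**2 + J*(78 + J))
-s(N(-3*(-2) - 2)) = -(-3)*(79 + 2*(-3)) = -(-3)*(79 - 6) = -(-3)*73 = -1*(-219) = 219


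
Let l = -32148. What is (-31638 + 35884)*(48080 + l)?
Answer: 67647272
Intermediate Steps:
(-31638 + 35884)*(48080 + l) = (-31638 + 35884)*(48080 - 32148) = 4246*15932 = 67647272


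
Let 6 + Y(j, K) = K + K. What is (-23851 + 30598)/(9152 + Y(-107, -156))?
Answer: 6747/8834 ≈ 0.76375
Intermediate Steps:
Y(j, K) = -6 + 2*K (Y(j, K) = -6 + (K + K) = -6 + 2*K)
(-23851 + 30598)/(9152 + Y(-107, -156)) = (-23851 + 30598)/(9152 + (-6 + 2*(-156))) = 6747/(9152 + (-6 - 312)) = 6747/(9152 - 318) = 6747/8834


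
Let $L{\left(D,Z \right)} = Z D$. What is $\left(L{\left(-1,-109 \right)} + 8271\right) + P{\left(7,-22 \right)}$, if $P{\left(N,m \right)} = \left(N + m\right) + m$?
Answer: $8343$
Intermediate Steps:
$P{\left(N,m \right)} = N + 2 m$
$L{\left(D,Z \right)} = D Z$
$\left(L{\left(-1,-109 \right)} + 8271\right) + P{\left(7,-22 \right)} = \left(\left(-1\right) \left(-109\right) + 8271\right) + \left(7 + 2 \left(-22\right)\right) = \left(109 + 8271\right) + \left(7 - 44\right) = 8380 - 37 = 8343$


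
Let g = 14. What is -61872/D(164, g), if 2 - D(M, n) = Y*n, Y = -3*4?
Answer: -30936/85 ≈ -363.95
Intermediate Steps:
Y = -12
D(M, n) = 2 + 12*n (D(M, n) = 2 - (-12)*n = 2 + 12*n)
-61872/D(164, g) = -61872/(2 + 12*14) = -61872/(2 + 168) = -61872/170 = -61872*1/170 = -30936/85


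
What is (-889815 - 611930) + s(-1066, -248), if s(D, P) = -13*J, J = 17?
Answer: -1501966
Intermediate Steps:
s(D, P) = -221 (s(D, P) = -13*17 = -221)
(-889815 - 611930) + s(-1066, -248) = (-889815 - 611930) - 221 = -1501745 - 221 = -1501966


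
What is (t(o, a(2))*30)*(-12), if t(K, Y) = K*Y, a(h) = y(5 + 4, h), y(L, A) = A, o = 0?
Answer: 0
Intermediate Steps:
a(h) = h
(t(o, a(2))*30)*(-12) = ((0*2)*30)*(-12) = (0*30)*(-12) = 0*(-12) = 0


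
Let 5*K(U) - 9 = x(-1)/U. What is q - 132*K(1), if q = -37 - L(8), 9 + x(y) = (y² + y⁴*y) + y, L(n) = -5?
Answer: -28/5 ≈ -5.6000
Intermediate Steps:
x(y) = -9 + y + y² + y⁵ (x(y) = -9 + ((y² + y⁴*y) + y) = -9 + ((y² + y⁵) + y) = -9 + (y + y² + y⁵) = -9 + y + y² + y⁵)
q = -32 (q = -37 - 1*(-5) = -37 + 5 = -32)
K(U) = 9/5 - 2/U (K(U) = 9/5 + ((-9 - 1 + (-1)² + (-1)⁵)/U)/5 = 9/5 + ((-9 - 1 + 1 - 1)/U)/5 = 9/5 + (-10/U)/5 = 9/5 - 2/U)
q - 132*K(1) = -32 - 132*(9/5 - 2/1) = -32 - 132*(9/5 - 2*1) = -32 - 132*(9/5 - 2) = -32 - 132*(-⅕) = -32 + 132/5 = -28/5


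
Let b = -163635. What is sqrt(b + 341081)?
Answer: 17*sqrt(614) ≈ 421.24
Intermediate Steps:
sqrt(b + 341081) = sqrt(-163635 + 341081) = sqrt(177446) = 17*sqrt(614)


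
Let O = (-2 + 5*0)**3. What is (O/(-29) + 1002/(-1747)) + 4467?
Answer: 226296539/50663 ≈ 4466.7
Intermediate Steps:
O = -8 (O = (-2 + 0)**3 = (-2)**3 = -8)
(O/(-29) + 1002/(-1747)) + 4467 = (-8/(-29) + 1002/(-1747)) + 4467 = (-8*(-1/29) + 1002*(-1/1747)) + 4467 = (8/29 - 1002/1747) + 4467 = -15082/50663 + 4467 = 226296539/50663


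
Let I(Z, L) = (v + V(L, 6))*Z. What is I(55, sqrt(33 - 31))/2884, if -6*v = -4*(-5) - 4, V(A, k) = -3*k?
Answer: -1705/4326 ≈ -0.39413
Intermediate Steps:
v = -8/3 (v = -(-4*(-5) - 4)/6 = -(20 - 4)/6 = -1/6*16 = -8/3 ≈ -2.6667)
I(Z, L) = -62*Z/3 (I(Z, L) = (-8/3 - 3*6)*Z = (-8/3 - 18)*Z = -62*Z/3)
I(55, sqrt(33 - 31))/2884 = -62/3*55/2884 = -3410/3*1/2884 = -1705/4326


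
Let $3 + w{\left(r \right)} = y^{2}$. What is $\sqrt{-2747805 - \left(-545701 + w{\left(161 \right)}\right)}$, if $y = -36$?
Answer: $i \sqrt{2203397} \approx 1484.4 i$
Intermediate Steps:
$w{\left(r \right)} = 1293$ ($w{\left(r \right)} = -3 + \left(-36\right)^{2} = -3 + 1296 = 1293$)
$\sqrt{-2747805 - \left(-545701 + w{\left(161 \right)}\right)} = \sqrt{-2747805 + \left(545701 - 1293\right)} = \sqrt{-2747805 + 544408} = \sqrt{-2203397} = i \sqrt{2203397}$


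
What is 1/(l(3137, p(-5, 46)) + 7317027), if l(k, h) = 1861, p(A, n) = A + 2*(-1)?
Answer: 1/7318888 ≈ 1.3663e-7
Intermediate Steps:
p(A, n) = -2 + A (p(A, n) = A - 2 = -2 + A)
1/(l(3137, p(-5, 46)) + 7317027) = 1/(1861 + 7317027) = 1/7318888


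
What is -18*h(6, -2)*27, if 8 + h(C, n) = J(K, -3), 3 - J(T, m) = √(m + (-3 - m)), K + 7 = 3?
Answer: 2430 + 486*I*√3 ≈ 2430.0 + 841.78*I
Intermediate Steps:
K = -4 (K = -7 + 3 = -4)
J(T, m) = 3 - I*√3 (J(T, m) = 3 - √(m + (-3 - m)) = 3 - √(-3) = 3 - I*√3)
h(C, n) = -5 - I*√3 (h(C, n) = -8 + (3 - I*√3) = -5 - I*√3)
-18*h(6, -2)*27 = -18*(-5 - I*√3)*27 = (90 + 18*I*√3)*27 = 2430 + 486*I*√3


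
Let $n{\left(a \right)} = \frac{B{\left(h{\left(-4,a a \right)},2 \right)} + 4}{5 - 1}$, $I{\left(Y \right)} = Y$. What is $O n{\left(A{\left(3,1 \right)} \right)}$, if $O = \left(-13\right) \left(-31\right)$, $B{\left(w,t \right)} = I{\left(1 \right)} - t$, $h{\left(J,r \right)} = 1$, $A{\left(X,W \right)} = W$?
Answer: $\frac{1209}{4} \approx 302.25$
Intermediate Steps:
$B{\left(w,t \right)} = 1 - t$
$n{\left(a \right)} = \frac{3}{4}$ ($n{\left(a \right)} = \frac{\left(1 - 2\right) + 4}{5 - 1} = \frac{\left(1 - 2\right) + 4}{4} = \left(-1 + 4\right) \frac{1}{4} = 3 \cdot \frac{1}{4} = \frac{3}{4}$)
$O = 403$
$O n{\left(A{\left(3,1 \right)} \right)} = 403 \cdot \frac{3}{4} = \frac{1209}{4}$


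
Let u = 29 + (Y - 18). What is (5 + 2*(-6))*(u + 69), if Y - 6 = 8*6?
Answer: -938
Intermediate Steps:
Y = 54 (Y = 6 + 8*6 = 6 + 48 = 54)
u = 65 (u = 29 + (54 - 18) = 29 + 36 = 65)
(5 + 2*(-6))*(u + 69) = (5 + 2*(-6))*(65 + 69) = (5 - 12)*134 = -7*134 = -938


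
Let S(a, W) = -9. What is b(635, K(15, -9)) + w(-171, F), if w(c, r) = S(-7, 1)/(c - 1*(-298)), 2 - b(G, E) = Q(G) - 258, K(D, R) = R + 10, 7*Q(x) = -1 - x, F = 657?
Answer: 311849/889 ≈ 350.79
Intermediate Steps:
Q(x) = -1/7 - x/7 (Q(x) = (-1 - x)/7 = -1/7 - x/7)
K(D, R) = 10 + R
b(G, E) = 1821/7 + G/7 (b(G, E) = 2 - ((-1/7 - G/7) - 258) = 2 - (-1807/7 - G/7) = 2 + (1807/7 + G/7) = 1821/7 + G/7)
w(c, r) = -9/(298 + c) (w(c, r) = -9/(c - 1*(-298)) = -9/(c + 298) = -9/(298 + c))
b(635, K(15, -9)) + w(-171, F) = (1821/7 + (1/7)*635) - 9/(298 - 171) = (1821/7 + 635/7) - 9/127 = 2456/7 - 9*1/127 = 2456/7 - 9/127 = 311849/889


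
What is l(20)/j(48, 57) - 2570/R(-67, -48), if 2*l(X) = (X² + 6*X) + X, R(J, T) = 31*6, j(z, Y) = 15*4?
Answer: -1733/186 ≈ -9.3172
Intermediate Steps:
j(z, Y) = 60
R(J, T) = 186
l(X) = X²/2 + 7*X/2 (l(X) = ((X² + 6*X) + X)/2 = (X² + 7*X)/2 = X²/2 + 7*X/2)
l(20)/j(48, 57) - 2570/R(-67, -48) = ((½)*20*(7 + 20))/60 - 2570/186 = ((½)*20*27)*(1/60) - 2570*1/186 = 270*(1/60) - 1285/93 = 9/2 - 1285/93 = -1733/186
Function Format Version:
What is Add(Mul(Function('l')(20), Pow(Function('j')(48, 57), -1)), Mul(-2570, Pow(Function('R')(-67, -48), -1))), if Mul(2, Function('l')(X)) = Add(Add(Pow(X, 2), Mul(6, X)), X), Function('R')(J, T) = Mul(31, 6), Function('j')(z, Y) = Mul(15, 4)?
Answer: Rational(-1733, 186) ≈ -9.3172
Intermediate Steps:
Function('j')(z, Y) = 60
Function('R')(J, T) = 186
Function('l')(X) = Add(Mul(Rational(1, 2), Pow(X, 2)), Mul(Rational(7, 2), X)) (Function('l')(X) = Mul(Rational(1, 2), Add(Add(Pow(X, 2), Mul(6, X)), X)) = Mul(Rational(1, 2), Add(Pow(X, 2), Mul(7, X))) = Add(Mul(Rational(1, 2), Pow(X, 2)), Mul(Rational(7, 2), X)))
Add(Mul(Function('l')(20), Pow(Function('j')(48, 57), -1)), Mul(-2570, Pow(Function('R')(-67, -48), -1))) = Add(Mul(Mul(Rational(1, 2), 20, Add(7, 20)), Pow(60, -1)), Mul(-2570, Pow(186, -1))) = Add(Mul(Mul(Rational(1, 2), 20, 27), Rational(1, 60)), Mul(-2570, Rational(1, 186))) = Add(Mul(270, Rational(1, 60)), Rational(-1285, 93)) = Add(Rational(9, 2), Rational(-1285, 93)) = Rational(-1733, 186)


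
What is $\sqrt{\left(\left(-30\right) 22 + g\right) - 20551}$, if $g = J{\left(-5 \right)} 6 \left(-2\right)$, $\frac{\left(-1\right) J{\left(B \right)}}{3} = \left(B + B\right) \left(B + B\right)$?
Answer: $i \sqrt{17611} \approx 132.71 i$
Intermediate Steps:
$J{\left(B \right)} = - 12 B^{2}$ ($J{\left(B \right)} = - 3 \left(B + B\right) \left(B + B\right) = - 3 \cdot 2 B 2 B = - 3 \cdot 4 B^{2} = - 12 B^{2}$)
$g = 3600$ ($g = - 12 \left(-5\right)^{2} \cdot 6 \left(-2\right) = \left(-12\right) 25 \cdot 6 \left(-2\right) = \left(-300\right) 6 \left(-2\right) = \left(-1800\right) \left(-2\right) = 3600$)
$\sqrt{\left(\left(-30\right) 22 + g\right) - 20551} = \sqrt{\left(\left(-30\right) 22 + 3600\right) - 20551} = \sqrt{\left(-660 + 3600\right) - 20551} = \sqrt{2940 - 20551} = \sqrt{-17611} = i \sqrt{17611}$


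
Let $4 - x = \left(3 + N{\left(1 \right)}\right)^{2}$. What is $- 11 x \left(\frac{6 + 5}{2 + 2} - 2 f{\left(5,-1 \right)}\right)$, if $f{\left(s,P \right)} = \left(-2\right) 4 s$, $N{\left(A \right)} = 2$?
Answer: $\frac{76461}{4} \approx 19115.0$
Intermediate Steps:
$f{\left(s,P \right)} = - 8 s$
$x = -21$ ($x = 4 - \left(3 + 2\right)^{2} = 4 - 5^{2} = 4 - 25 = -21$)
$- 11 x \left(\frac{6 + 5}{2 + 2} - 2 f{\left(5,-1 \right)}\right) = \left(-11\right) \left(-21\right) \left(\frac{6 + 5}{2 + 2} - 2 \left(\left(-8\right) 5\right)\right) = 231 \left(\frac{11}{4} - -80\right) = 231 \left(11 \cdot \frac{1}{4} + 80\right) = 231 \left(\frac{11}{4} + 80\right) = 231 \cdot \frac{331}{4} = \frac{76461}{4}$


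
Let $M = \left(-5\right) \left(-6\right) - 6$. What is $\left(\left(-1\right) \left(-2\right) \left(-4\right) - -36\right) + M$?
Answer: $52$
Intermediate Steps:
$M = 24$ ($M = 30 - 6 = 24$)
$\left(\left(-1\right) \left(-2\right) \left(-4\right) - -36\right) + M = \left(\left(-1\right) \left(-2\right) \left(-4\right) - -36\right) + 24 = \left(2 \left(-4\right) + 36\right) + 24 = \left(-8 + 36\right) + 24 = 28 + 24 = 52$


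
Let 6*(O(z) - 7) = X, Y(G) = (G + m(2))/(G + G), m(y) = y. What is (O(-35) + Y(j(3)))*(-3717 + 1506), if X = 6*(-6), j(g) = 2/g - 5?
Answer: -72963/26 ≈ -2806.3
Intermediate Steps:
j(g) = -5 + 2/g
Y(G) = (2 + G)/(2*G) (Y(G) = (G + 2)/(G + G) = (2 + G)/((2*G)) = (2 + G)*(1/(2*G)) = (2 + G)/(2*G))
X = -36
O(z) = 1 (O(z) = 7 + (⅙)*(-36) = 7 - 6 = 1)
(O(-35) + Y(j(3)))*(-3717 + 1506) = (1 + (2 + (-5 + 2/3))/(2*(-5 + 2/3)))*(-3717 + 1506) = (1 + (2 + (-5 + 2*(⅓)))/(2*(-5 + 2*(⅓))))*(-2211) = (1 + (2 + (-5 + ⅔))/(2*(-5 + ⅔)))*(-2211) = (1 + (2 - 13/3)/(2*(-13/3)))*(-2211) = (1 + (½)*(-3/13)*(-7/3))*(-2211) = (1 + 7/26)*(-2211) = (33/26)*(-2211) = -72963/26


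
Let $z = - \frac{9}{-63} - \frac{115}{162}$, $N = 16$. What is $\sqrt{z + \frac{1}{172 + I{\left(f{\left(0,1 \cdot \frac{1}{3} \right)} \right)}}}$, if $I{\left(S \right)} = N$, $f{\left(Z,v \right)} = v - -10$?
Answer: $\frac{5 i \sqrt{787955}}{5922} \approx 0.74947 i$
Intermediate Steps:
$f{\left(Z,v \right)} = 10 + v$ ($f{\left(Z,v \right)} = v + 10 = 10 + v$)
$I{\left(S \right)} = 16$
$z = - \frac{643}{1134}$ ($z = \left(-9\right) \left(- \frac{1}{63}\right) - \frac{115}{162} = \frac{1}{7} - \frac{115}{162} = - \frac{643}{1134} \approx -0.56702$)
$\sqrt{z + \frac{1}{172 + I{\left(f{\left(0,1 \cdot \frac{1}{3} \right)} \right)}}} = \sqrt{- \frac{643}{1134} + \frac{1}{172 + 16}} = \sqrt{- \frac{643}{1134} + \frac{1}{188}} = \sqrt{- \frac{59875}{106596}} = \frac{5 i \sqrt{787955}}{5922}$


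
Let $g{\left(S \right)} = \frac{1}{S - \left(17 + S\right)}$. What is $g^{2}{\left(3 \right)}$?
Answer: $\frac{1}{289} \approx 0.0034602$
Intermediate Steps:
$g{\left(S \right)} = - \frac{1}{17}$ ($g{\left(S \right)} = \frac{1}{-17} = - \frac{1}{17}$)
$g^{2}{\left(3 \right)} = \left(- \frac{1}{17}\right)^{2} = \frac{1}{289}$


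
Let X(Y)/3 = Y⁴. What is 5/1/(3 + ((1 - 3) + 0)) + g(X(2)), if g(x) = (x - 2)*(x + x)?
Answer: 4421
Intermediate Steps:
X(Y) = 3*Y⁴
g(x) = 2*x*(-2 + x) (g(x) = (-2 + x)*(2*x) = 2*x*(-2 + x))
5/1/(3 + ((1 - 3) + 0)) + g(X(2)) = 5/1/(3 + ((1 - 3) + 0)) + 2*(3*2⁴)*(-2 + 3*2⁴) = 5/1/(3 + (-2 + 0)) + 2*(3*16)*(-2 + 3*16) = 5/1/(3 - 2) + 2*48*(-2 + 48) = 5/1/1 + 2*48*46 = 5/1 + 4416 = 1*5 + 4416 = 5 + 4416 = 4421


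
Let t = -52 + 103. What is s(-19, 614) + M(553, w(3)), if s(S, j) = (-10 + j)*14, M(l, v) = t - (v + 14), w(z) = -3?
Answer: 8496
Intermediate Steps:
t = 51
M(l, v) = 37 - v (M(l, v) = 51 - (v + 14) = 51 - (14 + v) = 51 + (-14 - v) = 37 - v)
s(S, j) = -140 + 14*j
s(-19, 614) + M(553, w(3)) = (-140 + 14*614) + (37 - 1*(-3)) = (-140 + 8596) + (37 + 3) = 8456 + 40 = 8496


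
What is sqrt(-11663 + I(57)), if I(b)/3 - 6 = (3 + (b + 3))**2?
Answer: sqrt(262) ≈ 16.186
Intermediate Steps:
I(b) = 18 + 3*(6 + b)**2 (I(b) = 18 + 3*(3 + (b + 3))**2 = 18 + 3*(3 + (3 + b))**2 = 18 + 3*(6 + b)**2)
sqrt(-11663 + I(57)) = sqrt(-11663 + (18 + 3*(6 + 57)**2)) = sqrt(-11663 + (18 + 3*63**2)) = sqrt(-11663 + (18 + 3*3969)) = sqrt(-11663 + (18 + 11907)) = sqrt(-11663 + 11925) = sqrt(262)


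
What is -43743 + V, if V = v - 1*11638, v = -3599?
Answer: -58980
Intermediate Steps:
V = -15237 (V = -3599 - 1*11638 = -3599 - 11638 = -15237)
-43743 + V = -43743 - 15237 = -58980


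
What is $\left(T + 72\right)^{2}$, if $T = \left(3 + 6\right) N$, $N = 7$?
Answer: $18225$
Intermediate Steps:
$T = 63$ ($T = \left(3 + 6\right) 7 = 9 \cdot 7 = 63$)
$\left(T + 72\right)^{2} = \left(63 + 72\right)^{2} = 135^{2} = 18225$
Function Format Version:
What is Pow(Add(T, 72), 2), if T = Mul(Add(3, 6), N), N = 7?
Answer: 18225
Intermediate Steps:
T = 63 (T = Mul(Add(3, 6), 7) = Mul(9, 7) = 63)
Pow(Add(T, 72), 2) = Pow(Add(63, 72), 2) = Pow(135, 2) = 18225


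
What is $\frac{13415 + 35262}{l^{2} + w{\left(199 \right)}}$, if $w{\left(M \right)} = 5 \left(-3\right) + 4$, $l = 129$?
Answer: $\frac{48677}{16630} \approx 2.9271$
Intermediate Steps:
$w{\left(M \right)} = -11$ ($w{\left(M \right)} = -15 + 4 = -11$)
$\frac{13415 + 35262}{l^{2} + w{\left(199 \right)}} = \frac{13415 + 35262}{129^{2} - 11} = \frac{48677}{16641 - 11} = \frac{48677}{16630}$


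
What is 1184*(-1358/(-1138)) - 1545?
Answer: -75169/569 ≈ -132.11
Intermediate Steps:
1184*(-1358/(-1138)) - 1545 = 1184*(-1358*(-1/1138)) - 1545 = 1184*(679/569) - 1545 = 803936/569 - 1545 = -75169/569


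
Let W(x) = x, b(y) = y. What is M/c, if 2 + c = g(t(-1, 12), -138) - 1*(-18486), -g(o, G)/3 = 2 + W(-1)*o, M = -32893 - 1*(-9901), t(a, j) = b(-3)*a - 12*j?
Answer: -22992/18055 ≈ -1.2734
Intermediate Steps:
t(a, j) = -12*j - 3*a (t(a, j) = -3*a - 12*j = -12*j - 3*a)
M = -22992 (M = -32893 + 9901 = -22992)
g(o, G) = -6 + 3*o (g(o, G) = -3*(2 - o) = -6 + 3*o)
c = 18055 (c = -2 + ((-6 + 3*(-12*12 - 3*(-1))) - 1*(-18486)) = -2 + ((-6 + 3*(-144 + 3)) + 18486) = -2 + ((-6 + 3*(-141)) + 18486) = -2 + ((-6 - 423) + 18486) = -2 + (-429 + 18486) = -2 + 18057 = 18055)
M/c = -22992/18055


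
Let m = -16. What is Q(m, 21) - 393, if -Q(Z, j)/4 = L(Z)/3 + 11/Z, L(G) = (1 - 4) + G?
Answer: -4379/12 ≈ -364.92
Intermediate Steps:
L(G) = -3 + G
Q(Z, j) = 4 - 44/Z - 4*Z/3 (Q(Z, j) = -4*((-3 + Z)/3 + 11/Z) = -4*((-3 + Z)*(⅓) + 11/Z) = -4*((-1 + Z/3) + 11/Z) = -4*(-1 + 11/Z + Z/3) = 4 - 44/Z - 4*Z/3)
Q(m, 21) - 393 = (4 - 44/(-16) - 4/3*(-16)) - 393 = (4 - 44*(-1/16) + 64/3) - 393 = (4 + 11/4 + 64/3) - 393 = 337/12 - 393 = -4379/12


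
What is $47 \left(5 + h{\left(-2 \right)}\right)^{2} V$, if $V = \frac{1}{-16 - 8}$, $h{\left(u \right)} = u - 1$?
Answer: $- \frac{47}{6} \approx -7.8333$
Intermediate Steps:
$h{\left(u \right)} = -1 + u$
$V = - \frac{1}{24}$ ($V = \frac{1}{-24} = - \frac{1}{24} \approx -0.041667$)
$47 \left(5 + h{\left(-2 \right)}\right)^{2} V = 47 \left(5 - 3\right)^{2} \left(- \frac{1}{24}\right) = 47 \cdot 2^{2} \left(- \frac{1}{24}\right) = 47 \cdot 4 \left(- \frac{1}{24}\right) = 188 \left(- \frac{1}{24}\right) = - \frac{47}{6}$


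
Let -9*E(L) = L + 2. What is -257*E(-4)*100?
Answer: -51400/9 ≈ -5711.1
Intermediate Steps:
E(L) = -2/9 - L/9 (E(L) = -(L + 2)/9 = -(2 + L)/9 = -2/9 - L/9)
-257*E(-4)*100 = -257*(-2/9 - 1/9*(-4))*100 = -257*(-2/9 + 4/9)*100 = -514*100/9 = -257*200/9 = -51400/9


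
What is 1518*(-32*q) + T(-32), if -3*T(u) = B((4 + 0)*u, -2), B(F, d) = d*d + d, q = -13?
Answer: 1894462/3 ≈ 6.3149e+5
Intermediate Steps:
B(F, d) = d + d**2 (B(F, d) = d**2 + d = d + d**2)
T(u) = -2/3 (T(u) = -(-2)*(1 - 2)/3 = -(-2)*(-1)/3 = -1/3*2 = -2/3)
1518*(-32*q) + T(-32) = 1518*(-32*(-13)) - 2/3 = 1518*416 - 2/3 = 631488 - 2/3 = 1894462/3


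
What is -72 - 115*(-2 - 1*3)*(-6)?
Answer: -3522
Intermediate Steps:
-72 - 115*(-2 - 1*3)*(-6) = -72 - 115*(-2 - 3)*(-6) = -72 - (-575)*(-6) = -72 - 115*30 = -72 - 3450 = -3522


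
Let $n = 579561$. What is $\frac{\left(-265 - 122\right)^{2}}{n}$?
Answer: $\frac{49923}{193187} \approx 0.25842$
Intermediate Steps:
$\frac{\left(-265 - 122\right)^{2}}{n} = \frac{\left(-265 - 122\right)^{2}}{579561} = \left(-387\right)^{2} \cdot \frac{1}{579561} = 149769 \cdot \frac{1}{579561} = \frac{49923}{193187}$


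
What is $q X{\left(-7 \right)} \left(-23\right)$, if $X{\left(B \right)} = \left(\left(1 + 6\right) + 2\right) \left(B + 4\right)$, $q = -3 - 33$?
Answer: $-22356$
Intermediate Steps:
$q = -36$ ($q = -3 - 33 = -36$)
$X{\left(B \right)} = 36 + 9 B$ ($X{\left(B \right)} = \left(7 + 2\right) \left(4 + B\right) = 9 \left(4 + B\right) = 36 + 9 B$)
$q X{\left(-7 \right)} \left(-23\right) = - 36 \left(36 + 9 \left(-7\right)\right) \left(-23\right) = - 36 \left(36 - 63\right) \left(-23\right) = \left(-36\right) \left(-27\right) \left(-23\right) = 972 \left(-23\right) = -22356$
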